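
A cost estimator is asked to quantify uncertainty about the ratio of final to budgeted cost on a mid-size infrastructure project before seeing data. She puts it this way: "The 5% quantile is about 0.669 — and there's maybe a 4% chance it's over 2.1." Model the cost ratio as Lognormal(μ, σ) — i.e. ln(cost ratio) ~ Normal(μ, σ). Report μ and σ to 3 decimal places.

If T ~ Lognormal(μ,σ) then ln T ~ Normal(μ,σ), so the p-quantile of ln T is μ + z_p·σ.
ln(0.669) = -0.402 and ln(2.1) = 0.7419; z_{0.05} = -1.645, z_{0.96} = 1.751.
σ = (0.7419 − -0.402)/(1.751 − (-1.645)) = 0.337.
μ = -0.402 − (-1.645)·0.337 = 0.152.

μ ≈ 0.152, σ ≈ 0.337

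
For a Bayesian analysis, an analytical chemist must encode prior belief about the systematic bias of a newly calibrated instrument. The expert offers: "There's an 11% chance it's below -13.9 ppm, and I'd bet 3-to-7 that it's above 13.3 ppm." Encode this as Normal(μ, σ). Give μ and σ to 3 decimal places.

For Normal(μ,σ), the p-quantile is μ + z_p·σ. Here z_{0.11} = -1.227, z_{0.7} = 0.5244.
So -13.9 = μ − 1.227σ and 13.3 = μ + 0.5244σ.
Subtracting: σ = (13.3 − -13.9)/(0.5244 − (-1.227)) = 15.535.
Then μ = -13.9 − (-1.227)·15.535 = 5.154.

μ = 5.154, σ = 15.535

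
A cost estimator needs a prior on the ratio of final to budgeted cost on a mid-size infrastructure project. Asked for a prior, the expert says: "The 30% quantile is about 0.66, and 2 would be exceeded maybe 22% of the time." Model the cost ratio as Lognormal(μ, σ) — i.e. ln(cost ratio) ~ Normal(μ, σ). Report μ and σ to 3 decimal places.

μ ≈ 0.033, σ ≈ 0.855

If T ~ Lognormal(μ,σ) then ln T ~ Normal(μ,σ), so the p-quantile of ln T is μ + z_p·σ.
ln(0.66) = -0.4155 and ln(2) = 0.6931; z_{0.3} = -0.5244, z_{0.78} = 0.7722.
σ = (0.6931 − -0.4155)/(0.7722 − (-0.5244)) = 0.855.
μ = -0.4155 − (-0.5244)·0.855 = 0.033.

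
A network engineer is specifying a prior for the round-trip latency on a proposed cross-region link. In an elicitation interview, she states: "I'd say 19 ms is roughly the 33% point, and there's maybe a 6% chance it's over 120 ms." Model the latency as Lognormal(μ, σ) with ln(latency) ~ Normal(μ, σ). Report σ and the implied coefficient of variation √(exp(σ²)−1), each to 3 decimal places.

If T ~ Lognormal(μ,σ) then ln T ~ Normal(μ,σ), so the p-quantile of ln T is μ + z_p·σ.
ln(19) = 2.944 and ln(120) = 4.787; z_{0.33} = -0.4399, z_{0.94} = 1.555.
σ = (4.787 − 2.944)/(1.555 − (-0.4399)) = 0.924.
μ = 2.944 − (-0.4399)·0.924 = 3.351.
CV = √(exp(σ²)−1) = √(exp(0.8537)−1) = 1.161.

σ ≈ 0.924, CV ≈ 1.161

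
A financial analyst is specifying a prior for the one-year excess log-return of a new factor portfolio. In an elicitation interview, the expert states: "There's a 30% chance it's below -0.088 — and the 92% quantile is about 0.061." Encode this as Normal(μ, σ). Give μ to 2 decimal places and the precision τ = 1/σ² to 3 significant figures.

μ = -0.05, τ = 168

The p-quantile of Normal(μ,σ) is μ + z_p·σ, with z_{0.3} = -0.5244 and z_{0.92} = 1.405.
Eliminate σ: μ = (z₂·x₁ − z₁·x₂)/(z₂ − z₁) = (1.405·-0.088 − (-0.5244)·0.061)/1.929 = -0.05.
Then σ = (x₂ − x₁)/(z₂ − z₁) = (0.061 − -0.088)/1.929 = 0.08.
Precision τ = 1/σ² = 1/0.07722² = 168.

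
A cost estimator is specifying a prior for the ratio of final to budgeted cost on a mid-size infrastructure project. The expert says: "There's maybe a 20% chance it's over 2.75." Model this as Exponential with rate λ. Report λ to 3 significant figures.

P(T > 2.75) = e^(−λ·2.75) = 0.2, so λ = −ln(0.2)/2.75 = 0.585.

λ ≈ 0.585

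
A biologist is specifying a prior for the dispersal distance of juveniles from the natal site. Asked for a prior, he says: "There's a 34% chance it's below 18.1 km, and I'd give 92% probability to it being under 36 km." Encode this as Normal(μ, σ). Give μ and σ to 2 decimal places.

μ = 22.16, σ = 9.85

The p-quantile of Normal(μ,σ) is μ + z_p·σ, with z_{0.34} = -0.4125 and z_{0.92} = 1.405.
Eliminate σ: μ = (z₂·x₁ − z₁·x₂)/(z₂ − z₁) = (1.405·18.1 − (-0.4125)·36)/1.818 = 22.16.
Then σ = (x₂ − x₁)/(z₂ − z₁) = (36 − 18.1)/1.818 = 9.85.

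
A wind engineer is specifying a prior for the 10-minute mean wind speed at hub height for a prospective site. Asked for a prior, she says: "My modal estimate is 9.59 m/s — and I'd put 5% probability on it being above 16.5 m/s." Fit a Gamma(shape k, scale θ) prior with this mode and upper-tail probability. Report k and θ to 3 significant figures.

k ≈ 10.5, θ ≈ 1.01

Gamma(k,θ) with k>1 has mode (k−1)θ, so θ = 9.59/(k−1).
Need P(X < 16.5) = 0.95 with θ tied to k this way. Start at k = 2, θ = 9.59: P(X<16.5) ≈ 0.513.
Too low — raise k to concentrate. Iterating converges to k ≈ 10.5.
Then θ = 9.59/(10.5−1) ≈ 1.01.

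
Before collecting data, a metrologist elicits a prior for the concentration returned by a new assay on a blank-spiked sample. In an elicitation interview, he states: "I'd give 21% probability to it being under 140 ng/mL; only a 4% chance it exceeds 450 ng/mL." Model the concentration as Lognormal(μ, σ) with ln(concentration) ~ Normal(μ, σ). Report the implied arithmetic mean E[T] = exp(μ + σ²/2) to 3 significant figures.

E[T] ≈ 225 ng/mL

If T ~ Lognormal(μ,σ) then ln T ~ Normal(μ,σ), so the p-quantile of ln T is μ + z_p·σ.
ln(140) = 4.942 and ln(450) = 6.109; z_{0.21} = -0.8064, z_{0.96} = 1.751.
σ = (6.109 − 4.942)/(1.751 − (-0.8064)) = 0.457.
μ = 4.942 − (-0.8064)·0.457 = 5.310.
E[T] = exp(μ + σ²/2) = exp(5.310 + 0.1042) = 225 ng/mL.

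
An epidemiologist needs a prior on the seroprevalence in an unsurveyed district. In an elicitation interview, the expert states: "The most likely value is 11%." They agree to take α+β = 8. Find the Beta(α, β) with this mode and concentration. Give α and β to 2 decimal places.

For α,β > 1 the Beta mode is (α−1)/(α+β−2). With α+β = 8, the mode is (α−1)/6.
Set (α−1)/6 = 0.11 → α = 1 + 0.11·6 = 1.66.
β = 8 − α = 6.34.

α = 1.66, β = 6.34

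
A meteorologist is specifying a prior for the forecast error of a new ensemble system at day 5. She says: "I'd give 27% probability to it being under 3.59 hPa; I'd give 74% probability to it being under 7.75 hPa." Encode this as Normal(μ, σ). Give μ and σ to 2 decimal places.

μ = 5.62, σ = 3.31

For Normal(μ,σ), the p-quantile is μ + z_p·σ. Here z_{0.27} = -0.6128, z_{0.74} = 0.6433.
So 3.59 = μ − 0.6128σ and 7.75 = μ + 0.6433σ.
Subtracting: σ = (7.75 − 3.59)/(0.6433 − (-0.6128)) = 3.31.
Then μ = 3.59 − (-0.6128)·3.31 = 5.62.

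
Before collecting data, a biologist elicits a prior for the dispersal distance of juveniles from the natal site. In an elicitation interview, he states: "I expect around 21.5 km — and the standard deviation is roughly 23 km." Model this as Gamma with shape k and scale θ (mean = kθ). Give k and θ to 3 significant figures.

For Gamma(k, scale θ): mean = kθ, variance = kθ², so CV = 1/√k.
CV = SD/mean = 23/21.5 = 1.07, hence k = 1/CV² = 0.874.
Then θ = mean/k = 21.5/0.874 = 24.6.

k ≈ 0.874, θ ≈ 24.6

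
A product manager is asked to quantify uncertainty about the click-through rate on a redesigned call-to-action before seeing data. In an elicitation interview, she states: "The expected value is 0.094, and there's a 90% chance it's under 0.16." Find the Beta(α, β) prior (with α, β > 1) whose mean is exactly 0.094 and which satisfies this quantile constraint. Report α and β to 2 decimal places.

α ≈ 3.29, β ≈ 31.68

With mean 0.094 fixed, write α = 0.094s, β = 0.906s where s = α+β.
Need P(θ < 0.16) = 0.9 under Beta(0.094s, 0.906s). Normal approximation: (q−m)/√(m(1−m)/s) ≈ z_{0.9} = 1.28, so s ≈ 0.094·0.906·(1.28)²/(0.16−0.094)² = 32.1.
At s = 32.1: P(θ<0.16) ≈ 0.893. Adjusting to match 0.9 gives s ≈ 34.97.
So α = 0.094·34.97 ≈ 3.29, β = 0.906·34.97 ≈ 31.68.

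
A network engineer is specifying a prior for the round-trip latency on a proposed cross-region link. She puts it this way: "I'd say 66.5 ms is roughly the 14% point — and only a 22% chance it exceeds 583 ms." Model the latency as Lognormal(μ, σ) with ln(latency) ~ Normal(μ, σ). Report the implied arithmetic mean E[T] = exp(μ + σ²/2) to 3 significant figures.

If T ~ Lognormal(μ,σ) then ln T ~ Normal(μ,σ), so the p-quantile of ln T is μ + z_p·σ.
ln(66.5) = 4.197 and ln(583) = 6.368; z_{0.14} = -1.08, z_{0.78} = 0.7722.
σ = (6.368 − 4.197)/(0.7722 − (-1.08)) = 1.172.
μ = 4.197 − (-1.08)·1.172 = 5.463.
E[T] = exp(μ + σ²/2) = exp(5.463 + 0.6867) = 469 ms.

E[T] ≈ 469 ms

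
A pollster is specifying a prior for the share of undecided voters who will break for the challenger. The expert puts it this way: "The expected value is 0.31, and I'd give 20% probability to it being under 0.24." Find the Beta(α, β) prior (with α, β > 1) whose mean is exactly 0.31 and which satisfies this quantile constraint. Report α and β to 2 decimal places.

With mean 0.31 fixed, write α = 0.31s, β = 0.69s where s = α+β.
Need P(θ < 0.24) = 0.2 under Beta(0.31s, 0.69s). Normal approximation: (q−m)/√(m(1−m)/s) ≈ z_{0.2} = -0.842, so s ≈ 0.31·0.69·(-0.842)²/(0.24−0.31)² = 30.9.
At s = 30.9: P(θ<0.24) ≈ 0.204. Adjusting to match 0.2 gives s ≈ 31.82.
So α = 0.31·31.82 ≈ 9.86, β = 0.69·31.82 ≈ 21.96.

α ≈ 9.86, β ≈ 21.96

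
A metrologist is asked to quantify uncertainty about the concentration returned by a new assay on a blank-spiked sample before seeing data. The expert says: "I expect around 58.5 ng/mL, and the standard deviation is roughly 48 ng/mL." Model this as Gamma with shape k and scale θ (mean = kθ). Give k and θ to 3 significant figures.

k ≈ 1.49, θ ≈ 39.4

For Gamma(k, scale θ): mean = kθ, variance = kθ², so CV = 1/√k.
CV = SD/mean = 48/58.5 = 0.8205, hence k = 1/CV² = 1.49.
Then θ = mean/k = 58.5/1.49 = 39.4.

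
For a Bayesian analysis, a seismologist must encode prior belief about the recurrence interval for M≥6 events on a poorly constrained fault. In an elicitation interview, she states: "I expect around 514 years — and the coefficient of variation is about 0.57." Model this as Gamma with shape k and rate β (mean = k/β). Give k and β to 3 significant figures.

For Gamma(k, rate β): mean = k/β, variance = k/β², so CV = 1/√k.
CV = 0.57, hence k = 1/CV² = 3.08.
Then β = k/mean = 3.08/514 = 0.00599.

k ≈ 3.08, β ≈ 0.00599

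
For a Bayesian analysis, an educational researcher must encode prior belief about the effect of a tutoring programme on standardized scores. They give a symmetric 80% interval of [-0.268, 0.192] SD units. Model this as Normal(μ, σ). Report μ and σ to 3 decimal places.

A symmetric 80% interval runs μ ± z·σ with z = 1.282.
Half-width = 0.23, so σ = 0.23/1.282 = 0.179.
μ is the interval midpoint, -0.038.

μ = -0.038, σ = 0.179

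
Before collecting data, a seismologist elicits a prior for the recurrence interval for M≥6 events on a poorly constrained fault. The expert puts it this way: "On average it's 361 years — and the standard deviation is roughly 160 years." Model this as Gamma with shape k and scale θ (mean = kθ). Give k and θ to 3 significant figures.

k ≈ 5.09, θ ≈ 70.9

For Gamma(k, scale θ): mean = kθ, variance = kθ², so CV = 1/√k.
CV = SD/mean = 160/361 = 0.4432, hence k = 1/CV² = 5.09.
Then θ = mean/k = 361/5.09 = 70.9.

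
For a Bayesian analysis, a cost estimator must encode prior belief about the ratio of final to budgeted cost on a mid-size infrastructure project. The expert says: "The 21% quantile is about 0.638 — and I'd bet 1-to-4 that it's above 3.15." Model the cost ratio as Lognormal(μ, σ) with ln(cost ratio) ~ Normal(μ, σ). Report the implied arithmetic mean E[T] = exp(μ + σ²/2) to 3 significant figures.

E[T] ≈ 2.23

If T ~ Lognormal(μ,σ) then ln T ~ Normal(μ,σ), so the p-quantile of ln T is μ + z_p·σ.
ln(0.638) = -0.4494 and ln(3.15) = 1.147; z_{0.21} = -0.8064, z_{0.8} = 0.8416.
σ = (1.147 − -0.4494)/(0.8416 − (-0.8064)) = 0.969.
μ = -0.4494 − (-0.8064)·0.969 = 0.332.
E[T] = exp(μ + σ²/2) = exp(0.332 + 0.4694) = 2.23.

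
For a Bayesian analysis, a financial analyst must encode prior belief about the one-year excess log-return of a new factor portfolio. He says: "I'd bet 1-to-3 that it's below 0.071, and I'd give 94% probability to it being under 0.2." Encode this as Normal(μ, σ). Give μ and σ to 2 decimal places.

The p-quantile of Normal(μ,σ) is μ + z_p·σ, with z_{0.25} = -0.6745 and z_{0.94} = 1.555.
Eliminate σ: μ = (z₂·x₁ − z₁·x₂)/(z₂ − z₁) = (1.555·0.071 − (-0.6745)·0.2)/2.229 = 0.11.
Then σ = (x₂ − x₁)/(z₂ − z₁) = (0.2 − 0.071)/2.229 = 0.06.

μ = 0.11, σ = 0.06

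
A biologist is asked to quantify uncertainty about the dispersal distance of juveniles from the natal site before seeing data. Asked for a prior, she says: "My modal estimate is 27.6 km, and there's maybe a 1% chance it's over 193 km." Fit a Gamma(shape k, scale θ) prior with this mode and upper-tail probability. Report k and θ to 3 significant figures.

k ≈ 1.93, θ ≈ 29.7

Gamma(k,θ) with k>1 has mode (k−1)θ, so θ = 27.6/(k−1).
Need P(X < 193) = 0.99 with θ tied to k this way. Start at k = 2, θ = 27.6: P(X<193) ≈ 0.993.
Too high — lower k to spread out. Iterating converges to k ≈ 1.93.
Then θ = 27.6/(1.93−1) ≈ 29.7.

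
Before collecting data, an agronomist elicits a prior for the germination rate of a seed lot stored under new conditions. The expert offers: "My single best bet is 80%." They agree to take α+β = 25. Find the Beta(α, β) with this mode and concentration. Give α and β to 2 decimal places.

For α,β > 1 the Beta mode is (α−1)/(α+β−2). With α+β = 25, the mode is (α−1)/23.
Set (α−1)/23 = 0.8 → α = 1 + 0.8·23 = 19.40.
β = 25 − α = 5.60.

α = 19.40, β = 5.60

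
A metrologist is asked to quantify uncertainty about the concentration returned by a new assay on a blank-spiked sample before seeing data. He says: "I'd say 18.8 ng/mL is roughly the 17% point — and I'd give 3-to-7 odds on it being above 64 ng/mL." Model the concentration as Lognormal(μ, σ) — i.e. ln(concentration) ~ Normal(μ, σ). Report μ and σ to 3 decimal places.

If T ~ Lognormal(μ,σ) then ln T ~ Normal(μ,σ), so the p-quantile of ln T is μ + z_p·σ.
ln(18.8) = 2.934 and ln(64) = 4.159; z_{0.17} = -0.9542, z_{0.7} = 0.5244.
σ = (4.159 − 2.934)/(0.5244 − (-0.9542)) = 0.829.
μ = 2.934 − (-0.9542)·0.829 = 3.724.

μ ≈ 3.724, σ ≈ 0.829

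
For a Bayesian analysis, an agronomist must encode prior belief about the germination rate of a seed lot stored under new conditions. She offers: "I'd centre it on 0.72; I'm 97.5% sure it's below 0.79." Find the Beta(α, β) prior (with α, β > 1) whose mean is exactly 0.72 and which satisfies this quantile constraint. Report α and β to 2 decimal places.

With mean 0.72 fixed, write α = 0.72s, β = 0.28s where s = α+β.
Need P(θ < 0.79) = 0.975 under Beta(0.72s, 0.28s). Normal approximation: (q−m)/√(m(1−m)/s) ≈ z_{0.975} = 1.96, so s ≈ 0.72·0.28·(1.96)²/(0.79−0.72)² = 158.0.
At s = 158.0: P(θ<0.79) ≈ 0.980. Adjusting to match 0.975 gives s ≈ 144.16.
So α = 0.72·144.16 ≈ 103.80, β = 0.28·144.16 ≈ 40.37.

α ≈ 103.80, β ≈ 40.37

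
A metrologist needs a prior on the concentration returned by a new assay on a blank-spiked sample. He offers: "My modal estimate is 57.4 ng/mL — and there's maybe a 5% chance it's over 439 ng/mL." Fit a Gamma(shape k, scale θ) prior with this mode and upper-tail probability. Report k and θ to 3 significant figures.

k ≈ 1.51, θ ≈ 112

Gamma(k,θ) with k>1 has mode (k−1)θ, so θ = 57.4/(k−1).
Need P(X < 439) = 0.95 with θ tied to k this way. Start at k = 2, θ = 57.4: P(X<439) ≈ 0.996.
Too high — lower k to spread out. Iterating converges to k ≈ 1.51.
Then θ = 57.4/(1.51−1) ≈ 112.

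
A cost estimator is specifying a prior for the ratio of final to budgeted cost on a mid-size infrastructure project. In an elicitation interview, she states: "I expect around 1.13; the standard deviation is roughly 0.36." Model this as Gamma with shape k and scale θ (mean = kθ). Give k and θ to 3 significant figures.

k ≈ 9.85, θ ≈ 0.115

For Gamma(k, scale θ): mean = kθ, variance = kθ², so CV = 1/√k.
CV = SD/mean = 0.36/1.13 = 0.3186, hence k = 1/CV² = 9.85.
Then θ = mean/k = 1.13/9.85 = 0.115.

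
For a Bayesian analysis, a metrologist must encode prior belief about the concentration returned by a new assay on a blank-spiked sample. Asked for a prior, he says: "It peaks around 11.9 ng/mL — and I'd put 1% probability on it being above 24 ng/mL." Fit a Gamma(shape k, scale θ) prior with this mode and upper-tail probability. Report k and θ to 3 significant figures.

k ≈ 11, θ ≈ 1.19

Gamma(k,θ) with k>1 has mode (k−1)θ, so θ = 11.9/(k−1).
Need P(X < 24) = 0.99 with θ tied to k this way. Start at k = 2, θ = 11.9: P(X<24) ≈ 0.599.
Too low — raise k to concentrate. Iterating converges to k ≈ 11.
Then θ = 11.9/(11−1) ≈ 1.19.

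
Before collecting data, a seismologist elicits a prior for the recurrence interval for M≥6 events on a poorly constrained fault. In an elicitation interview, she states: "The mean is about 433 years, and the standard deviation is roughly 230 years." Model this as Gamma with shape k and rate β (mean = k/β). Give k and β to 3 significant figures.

k ≈ 3.54, β ≈ 0.00819

For Gamma(k, rate β): mean = k/β, variance = k/β², so CV = 1/√k.
CV = SD/mean = 230/433 = 0.5312, hence k = 1/CV² = 3.54.
Then β = k/mean = 3.54/433 = 0.00819.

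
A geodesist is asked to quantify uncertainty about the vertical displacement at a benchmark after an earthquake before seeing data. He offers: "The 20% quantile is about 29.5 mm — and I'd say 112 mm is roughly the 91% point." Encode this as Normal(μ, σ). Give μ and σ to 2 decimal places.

For Normal(μ,σ), the p-quantile is μ + z_p·σ. Here z_{0.2} = -0.8416, z_{0.91} = 1.341.
So 29.5 = μ − 0.8416σ and 112 = μ + 1.341σ.
Subtracting: σ = (112 − 29.5)/(1.341 − (-0.8416)) = 37.80.
Then μ = 29.5 − (-0.8416)·37.80 = 61.32.

μ = 61.32, σ = 37.80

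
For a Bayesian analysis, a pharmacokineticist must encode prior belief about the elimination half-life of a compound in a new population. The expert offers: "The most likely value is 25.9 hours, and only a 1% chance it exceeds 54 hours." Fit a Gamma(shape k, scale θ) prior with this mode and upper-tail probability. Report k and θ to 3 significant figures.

Gamma(k,θ) with k>1 has mode (k−1)θ, so θ = 25.9/(k−1).
Need P(X < 54) = 0.99 with θ tied to k this way. Start at k = 2, θ = 25.9: P(X<54) ≈ 0.616.
Too low — raise k to concentrate. Iterating converges to k ≈ 10.
Then θ = 25.9/(10−1) ≈ 2.87.

k ≈ 10, θ ≈ 2.87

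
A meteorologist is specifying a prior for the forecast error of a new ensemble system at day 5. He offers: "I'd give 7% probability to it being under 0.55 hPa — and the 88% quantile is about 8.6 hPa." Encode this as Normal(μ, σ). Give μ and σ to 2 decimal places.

μ = 5.03, σ = 3.04

For Normal(μ,σ), the p-quantile is μ + z_p·σ. Here z_{0.07} = -1.476, z_{0.88} = 1.175.
So 0.55 = μ − 1.476σ and 8.6 = μ + 1.175σ.
Subtracting: σ = (8.6 − 0.55)/(1.175 − (-1.476)) = 3.04.
Then μ = 0.55 − (-1.476)·3.04 = 5.03.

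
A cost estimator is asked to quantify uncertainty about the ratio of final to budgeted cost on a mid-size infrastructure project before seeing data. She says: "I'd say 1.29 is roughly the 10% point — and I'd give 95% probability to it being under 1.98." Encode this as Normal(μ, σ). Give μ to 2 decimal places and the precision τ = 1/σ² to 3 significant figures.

For Normal(μ,σ), the p-quantile is μ + z_p·σ. Here z_{0.1} = -1.282, z_{0.95} = 1.645.
So 1.29 = μ − 1.282σ and 1.98 = μ + 1.645σ.
Subtracting: σ = (1.98 − 1.29)/(1.645 − (-1.282)) = 0.24.
Then μ = 1.29 − (-1.282)·0.24 = 1.59.
Precision τ = 1/σ² = 1/0.2358² = 18.

μ = 1.59, τ = 18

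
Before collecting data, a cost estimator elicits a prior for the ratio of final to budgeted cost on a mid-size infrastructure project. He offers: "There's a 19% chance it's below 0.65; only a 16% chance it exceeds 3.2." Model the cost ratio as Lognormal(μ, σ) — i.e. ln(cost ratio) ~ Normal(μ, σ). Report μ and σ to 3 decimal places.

μ ≈ 0.317, σ ≈ 0.851

If T ~ Lognormal(μ,σ) then ln T ~ Normal(μ,σ), so the p-quantile of ln T is μ + z_p·σ.
ln(0.65) = -0.4308 and ln(3.2) = 1.163; z_{0.19} = -0.8779, z_{0.84} = 0.9945.
σ = (1.163 − -0.4308)/(0.9945 − (-0.8779)) = 0.851.
μ = -0.4308 − (-0.8779)·0.851 = 0.317.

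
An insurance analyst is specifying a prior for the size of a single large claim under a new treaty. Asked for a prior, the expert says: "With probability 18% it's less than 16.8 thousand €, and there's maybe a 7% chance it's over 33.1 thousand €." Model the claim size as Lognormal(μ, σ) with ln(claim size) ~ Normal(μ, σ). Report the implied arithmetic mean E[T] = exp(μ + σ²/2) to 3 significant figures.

If T ~ Lognormal(μ,σ) then ln T ~ Normal(μ,σ), so the p-quantile of ln T is μ + z_p·σ.
ln(16.8) = 2.821 and ln(33.1) = 3.5; z_{0.18} = -0.9154, z_{0.93} = 1.476.
σ = (3.5 − 2.821)/(1.476 − (-0.9154)) = 0.284.
μ = 2.821 − (-0.9154)·0.284 = 3.081.
E[T] = exp(μ + σ²/2) = exp(3.081 + 0.0402) = 22.7 thousand €.

E[T] ≈ 22.7 thousand €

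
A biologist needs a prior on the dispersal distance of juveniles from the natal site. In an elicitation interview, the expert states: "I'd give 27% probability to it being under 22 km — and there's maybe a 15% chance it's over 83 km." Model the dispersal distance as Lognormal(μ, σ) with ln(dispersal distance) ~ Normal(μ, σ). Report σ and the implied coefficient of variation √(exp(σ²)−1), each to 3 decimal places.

If T ~ Lognormal(μ,σ) then ln T ~ Normal(μ,σ), so the p-quantile of ln T is μ + z_p·σ.
ln(22) = 3.091 and ln(83) = 4.419; z_{0.27} = -0.6128, z_{0.85} = 1.036.
σ = (4.419 − 3.091)/(1.036 − (-0.6128)) = 0.805.
μ = 3.091 − (-0.6128)·0.805 = 3.584.
CV = √(exp(σ²)−1) = √(exp(0.6482)−1) = 0.955.

σ ≈ 0.805, CV ≈ 0.955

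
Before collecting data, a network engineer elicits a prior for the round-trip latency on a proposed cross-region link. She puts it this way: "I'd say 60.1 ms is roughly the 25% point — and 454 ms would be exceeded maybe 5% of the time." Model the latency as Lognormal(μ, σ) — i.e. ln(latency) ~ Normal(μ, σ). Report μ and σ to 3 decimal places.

μ ≈ 4.684, σ ≈ 0.872

If T ~ Lognormal(μ,σ) then ln T ~ Normal(μ,σ), so the p-quantile of ln T is μ + z_p·σ.
ln(60.1) = 4.096 and ln(454) = 6.118; z_{0.25} = -0.6745, z_{0.95} = 1.645.
σ = (6.118 − 4.096)/(1.645 − (-0.6745)) = 0.872.
μ = 4.096 − (-0.6745)·0.872 = 4.684.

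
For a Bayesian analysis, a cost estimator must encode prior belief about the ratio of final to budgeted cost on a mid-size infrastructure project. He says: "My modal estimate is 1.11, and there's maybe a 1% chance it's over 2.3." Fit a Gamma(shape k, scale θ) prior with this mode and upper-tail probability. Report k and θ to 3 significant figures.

Gamma(k,θ) with k>1 has mode (k−1)θ, so θ = 1.11/(k−1).
Need P(X < 2.3) = 0.99 with θ tied to k this way. Start at k = 2, θ = 1.11: P(X<2.3) ≈ 0.613.
Too low — raise k to concentrate. Iterating converges to k ≈ 10.2.
Then θ = 1.11/(10.2−1) ≈ 0.121.

k ≈ 10.2, θ ≈ 0.121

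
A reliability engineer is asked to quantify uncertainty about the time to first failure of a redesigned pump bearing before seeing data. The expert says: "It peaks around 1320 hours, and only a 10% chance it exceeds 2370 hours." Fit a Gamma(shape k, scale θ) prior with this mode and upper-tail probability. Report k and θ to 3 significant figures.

k ≈ 6.56, θ ≈ 238

Gamma(k,θ) with k>1 has mode (k−1)θ, so θ = 1320/(k−1).
Need P(X < 2370) = 0.9 with θ tied to k this way. Start at k = 2, θ = 1320: P(X<2370) ≈ 0.536.
Too low — raise k to concentrate. Iterating converges to k ≈ 6.56.
Then θ = 1320/(6.56−1) ≈ 238.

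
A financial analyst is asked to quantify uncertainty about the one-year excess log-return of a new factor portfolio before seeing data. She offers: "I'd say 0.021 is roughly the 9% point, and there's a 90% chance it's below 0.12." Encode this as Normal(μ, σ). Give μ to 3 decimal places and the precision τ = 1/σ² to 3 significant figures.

μ = 0.072, τ = 702

The p-quantile of Normal(μ,σ) is μ + z_p·σ, with z_{0.09} = -1.341 and z_{0.9} = 1.282.
Eliminate σ: μ = (z₂·x₁ − z₁·x₂)/(z₂ − z₁) = (1.282·0.021 − (-1.341)·0.12)/2.622 = 0.072.
Then σ = (x₂ − x₁)/(z₂ − z₁) = (0.12 − 0.021)/2.622 = 0.038.
Precision τ = 1/σ² = 1/0.03775² = 702.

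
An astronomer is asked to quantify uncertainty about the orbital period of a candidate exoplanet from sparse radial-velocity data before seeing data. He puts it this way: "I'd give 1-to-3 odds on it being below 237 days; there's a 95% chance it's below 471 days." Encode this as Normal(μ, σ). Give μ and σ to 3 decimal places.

The p-quantile of Normal(μ,σ) is μ + z_p·σ, with z_{0.25} = -0.6745 and z_{0.95} = 1.645.
Eliminate σ: μ = (z₂·x₁ − z₁·x₂)/(z₂ − z₁) = (1.645·237 − (-0.6745)·471)/2.319 = 305.050.
Then σ = (x₂ − x₁)/(z₂ − z₁) = (471 − 237)/2.319 = 100.891.

μ = 305.050, σ = 100.891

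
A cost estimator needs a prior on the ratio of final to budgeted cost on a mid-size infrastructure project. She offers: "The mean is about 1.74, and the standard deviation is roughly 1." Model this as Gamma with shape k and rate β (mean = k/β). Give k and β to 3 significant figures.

k ≈ 3.03, β ≈ 1.74

For Gamma(k, rate β): mean = k/β, variance = k/β², so CV = 1/√k.
CV = SD/mean = 1/1.74 = 0.5747, hence k = 1/CV² = 3.03.
Then β = k/mean = 3.03/1.74 = 1.74.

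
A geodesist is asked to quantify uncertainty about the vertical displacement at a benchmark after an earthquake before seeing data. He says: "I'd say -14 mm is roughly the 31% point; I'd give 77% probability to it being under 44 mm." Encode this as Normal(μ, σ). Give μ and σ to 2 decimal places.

μ = 9.29, σ = 46.98

For Normal(μ,σ), the p-quantile is μ + z_p·σ. Here z_{0.31} = -0.4959, z_{0.77} = 0.7388.
So -14 = μ − 0.4959σ and 44 = μ + 0.7388σ.
Subtracting: σ = (44 − -14)/(0.7388 − (-0.4959)) = 46.98.
Then μ = -14 − (-0.4959)·46.98 = 9.29.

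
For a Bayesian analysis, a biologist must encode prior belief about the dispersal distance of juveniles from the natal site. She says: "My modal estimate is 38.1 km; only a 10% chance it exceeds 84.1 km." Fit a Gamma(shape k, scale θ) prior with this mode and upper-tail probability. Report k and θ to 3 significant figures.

Gamma(k,θ) with k>1 has mode (k−1)θ, so θ = 38.1/(k−1).
Need P(X < 84.1) = 0.9 with θ tied to k this way. Start at k = 2, θ = 38.1: P(X<84.1) ≈ 0.647.
Too low — raise k to concentrate. Iterating converges to k ≈ 4.07.
Then θ = 38.1/(4.07−1) ≈ 12.4.

k ≈ 4.07, θ ≈ 12.4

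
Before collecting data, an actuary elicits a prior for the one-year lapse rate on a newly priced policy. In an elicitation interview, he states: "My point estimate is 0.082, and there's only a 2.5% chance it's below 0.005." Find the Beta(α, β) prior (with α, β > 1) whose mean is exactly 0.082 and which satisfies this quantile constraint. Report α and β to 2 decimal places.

With mean 0.082 fixed, write α = 0.082s, β = 0.918s where s = α+β.
Need P(θ < 0.005) = 0.025 under Beta(0.082s, 0.918s). Normal approximation: (q−m)/√(m(1−m)/s) ≈ z_{0.025} = -1.96, so s ≈ 0.082·0.918·(-1.96)²/(0.005−0.082)² = 48.8.
At s = 48.8: P(θ<0.005) ≈ 0.000. Adjusting to match 0.025 gives s ≈ 16.42.
So α = 0.082·16.42 ≈ 1.35, β = 0.918·16.42 ≈ 15.07.

α ≈ 1.35, β ≈ 15.07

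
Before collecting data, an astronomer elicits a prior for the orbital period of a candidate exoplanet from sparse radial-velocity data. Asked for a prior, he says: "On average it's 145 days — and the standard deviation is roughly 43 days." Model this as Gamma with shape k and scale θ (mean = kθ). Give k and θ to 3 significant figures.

k ≈ 11.4, θ ≈ 12.8

For Gamma(k, scale θ): mean = kθ, variance = kθ², so CV = 1/√k.
CV = SD/mean = 43/145 = 0.2966, hence k = 1/CV² = 11.4.
Then θ = mean/k = 145/11.4 = 12.8.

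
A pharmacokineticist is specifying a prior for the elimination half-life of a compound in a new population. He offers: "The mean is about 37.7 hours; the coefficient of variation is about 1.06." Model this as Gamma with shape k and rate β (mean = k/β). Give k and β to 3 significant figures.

k ≈ 0.89, β ≈ 0.0236

For Gamma(k, rate β): mean = k/β, variance = k/β², so CV = 1/√k.
CV = 1.06, hence k = 1/CV² = 0.89.
Then β = k/mean = 0.89/37.7 = 0.0236.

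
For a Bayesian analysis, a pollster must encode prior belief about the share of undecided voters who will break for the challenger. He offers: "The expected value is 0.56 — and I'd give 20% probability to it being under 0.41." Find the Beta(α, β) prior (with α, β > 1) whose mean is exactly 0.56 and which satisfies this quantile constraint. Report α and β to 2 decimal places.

With mean 0.56 fixed, write α = 0.56s, β = 0.44s where s = α+β.
Need P(θ < 0.41) = 0.2 under Beta(0.56s, 0.44s). Normal approximation: (q−m)/√(m(1−m)/s) ≈ z_{0.2} = -0.842, so s ≈ 0.56·0.44·(-0.842)²/(0.41−0.56)² = 7.8.
At s = 7.8: P(θ<0.41) ≈ 0.200. Adjusting to match 0.2 gives s ≈ 7.73.
So α = 0.56·7.73 ≈ 4.33, β = 0.44·7.73 ≈ 3.40.

α ≈ 4.33, β ≈ 3.40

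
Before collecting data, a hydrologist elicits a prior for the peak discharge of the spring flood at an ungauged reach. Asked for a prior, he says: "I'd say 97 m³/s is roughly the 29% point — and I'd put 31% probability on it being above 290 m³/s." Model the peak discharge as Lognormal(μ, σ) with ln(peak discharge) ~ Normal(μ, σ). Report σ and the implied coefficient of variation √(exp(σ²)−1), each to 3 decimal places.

If T ~ Lognormal(μ,σ) then ln T ~ Normal(μ,σ), so the p-quantile of ln T is μ + z_p·σ.
ln(97) = 4.575 and ln(290) = 5.67; z_{0.29} = -0.5534, z_{0.69} = 0.4959.
σ = (5.67 − 4.575)/(0.4959 − (-0.5534)) = 1.044.
μ = 4.575 − (-0.5534)·1.044 = 5.152.
CV = √(exp(σ²)−1) = √(exp(1.0895)−1) = 1.405.

σ ≈ 1.044, CV ≈ 1.405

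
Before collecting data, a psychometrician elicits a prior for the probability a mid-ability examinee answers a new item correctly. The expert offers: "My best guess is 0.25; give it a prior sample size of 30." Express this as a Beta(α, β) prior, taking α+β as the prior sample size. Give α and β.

α = 7.5, β = 22.5

Under the effective-sample-size interpretation, Beta(α, β) has prior mean α/(α+β) and prior sample size α+β.
So α+β = 30 and α/(α+β) = 0.25, giving α = 0.25·30 = 7.5 and β = 30 − 7.5 = 22.5.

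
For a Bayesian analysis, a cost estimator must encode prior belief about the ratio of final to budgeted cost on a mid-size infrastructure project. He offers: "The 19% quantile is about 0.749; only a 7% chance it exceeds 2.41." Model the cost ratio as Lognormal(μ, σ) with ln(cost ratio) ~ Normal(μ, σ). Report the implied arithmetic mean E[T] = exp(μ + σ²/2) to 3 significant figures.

E[T] ≈ 1.31

If T ~ Lognormal(μ,σ) then ln T ~ Normal(μ,σ), so the p-quantile of ln T is μ + z_p·σ.
ln(0.749) = -0.289 and ln(2.41) = 0.8796; z_{0.19} = -0.8779, z_{0.93} = 1.476.
σ = (0.8796 − -0.289)/(1.476 − (-0.8779)) = 0.497.
μ = -0.289 − (-0.8779)·0.497 = 0.147.
E[T] = exp(μ + σ²/2) = exp(0.147 + 0.1233) = 1.31.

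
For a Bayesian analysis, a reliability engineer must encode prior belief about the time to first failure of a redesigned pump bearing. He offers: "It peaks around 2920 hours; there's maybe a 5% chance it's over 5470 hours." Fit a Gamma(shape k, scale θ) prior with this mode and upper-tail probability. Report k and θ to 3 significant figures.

k ≈ 8.06, θ ≈ 414

Gamma(k,θ) with k>1 has mode (k−1)θ, so θ = 2920/(k−1).
Need P(X < 5470) = 0.95 with θ tied to k this way. Start at k = 2, θ = 2920: P(X<5470) ≈ 0.559.
Too low — raise k to concentrate. Iterating converges to k ≈ 8.06.
Then θ = 2920/(8.06−1) ≈ 414.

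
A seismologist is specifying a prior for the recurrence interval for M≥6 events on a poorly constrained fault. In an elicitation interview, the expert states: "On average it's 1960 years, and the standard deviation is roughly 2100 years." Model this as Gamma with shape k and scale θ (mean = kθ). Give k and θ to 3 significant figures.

k ≈ 0.871, θ ≈ 2250

For Gamma(k, scale θ): mean = kθ, variance = kθ², so CV = 1/√k.
CV = SD/mean = 2100/1960 = 1.071, hence k = 1/CV² = 0.871.
Then θ = mean/k = 1960/0.871 = 2250.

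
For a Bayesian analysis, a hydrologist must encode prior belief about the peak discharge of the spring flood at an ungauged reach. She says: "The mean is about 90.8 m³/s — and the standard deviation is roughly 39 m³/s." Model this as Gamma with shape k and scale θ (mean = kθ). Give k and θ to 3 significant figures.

For Gamma(k, scale θ): mean = kθ, variance = kθ², so CV = 1/√k.
CV = SD/mean = 39/90.8 = 0.4295, hence k = 1/CV² = 5.42.
Then θ = mean/k = 90.8/5.42 = 16.8.

k ≈ 5.42, θ ≈ 16.8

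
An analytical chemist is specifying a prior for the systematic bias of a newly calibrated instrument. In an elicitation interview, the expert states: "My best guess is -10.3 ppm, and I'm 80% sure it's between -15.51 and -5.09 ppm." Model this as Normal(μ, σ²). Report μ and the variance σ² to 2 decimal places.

μ = -10.30, σ² = 16.53

A symmetric 80% interval runs μ ± z·σ with z = 1.282.
Half-width = 5.21, so σ = 5.21/1.282 = 4.065 and σ² = 16.53.
μ is the stated best guess, -10.30.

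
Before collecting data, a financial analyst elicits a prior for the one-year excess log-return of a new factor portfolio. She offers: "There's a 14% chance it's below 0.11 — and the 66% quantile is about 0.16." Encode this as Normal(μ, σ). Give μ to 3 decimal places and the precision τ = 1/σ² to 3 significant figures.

The p-quantile of Normal(μ,σ) is μ + z_p·σ, with z_{0.14} = -1.08 and z_{0.66} = 0.4125.
Eliminate σ: μ = (z₂·x₁ − z₁·x₂)/(z₂ − z₁) = (0.4125·0.11 − (-1.08)·0.16)/1.493 = 0.146.
Then σ = (x₂ − x₁)/(z₂ − z₁) = (0.16 − 0.11)/1.493 = 0.033.
Precision τ = 1/σ² = 1/0.03349² = 891.

μ = 0.146, τ = 891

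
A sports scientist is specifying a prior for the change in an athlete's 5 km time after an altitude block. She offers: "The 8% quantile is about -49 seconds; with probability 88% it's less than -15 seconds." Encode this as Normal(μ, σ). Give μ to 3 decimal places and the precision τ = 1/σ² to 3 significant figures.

The p-quantile of Normal(μ,σ) is μ + z_p·σ, with z_{0.08} = -1.405 and z_{0.88} = 1.175.
Eliminate σ: μ = (z₂·x₁ − z₁·x₂)/(z₂ − z₁) = (1.175·-49 − (-1.405)·-15)/2.58 = -30.484.
Then σ = (x₂ − x₁)/(z₂ − z₁) = (-15 − -49)/2.58 = 13.178.
Precision τ = 1/σ² = 1/13.18² = 0.00576.

μ = -30.484, τ = 0.00576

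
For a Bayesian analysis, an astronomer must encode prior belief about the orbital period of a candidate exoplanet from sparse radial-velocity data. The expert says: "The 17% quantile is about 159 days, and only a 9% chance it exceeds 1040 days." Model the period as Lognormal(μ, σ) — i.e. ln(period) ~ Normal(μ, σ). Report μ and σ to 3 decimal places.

μ ≈ 5.850, σ ≈ 0.818

If T ~ Lognormal(μ,σ) then ln T ~ Normal(μ,σ), so the p-quantile of ln T is μ + z_p·σ.
ln(159) = 5.069 and ln(1040) = 6.947; z_{0.17} = -0.9542, z_{0.91} = 1.341.
σ = (6.947 − 5.069)/(1.341 − (-0.9542)) = 0.818.
μ = 5.069 − (-0.9542)·0.818 = 5.850.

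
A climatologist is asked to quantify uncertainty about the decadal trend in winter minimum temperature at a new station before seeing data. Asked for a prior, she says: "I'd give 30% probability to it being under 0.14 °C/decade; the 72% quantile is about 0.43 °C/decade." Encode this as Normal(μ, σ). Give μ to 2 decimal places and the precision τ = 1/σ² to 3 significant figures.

μ = 0.28, τ = 14.6

The p-quantile of Normal(μ,σ) is μ + z_p·σ, with z_{0.3} = -0.5244 and z_{0.72} = 0.5828.
Eliminate σ: μ = (z₂·x₁ − z₁·x₂)/(z₂ − z₁) = (0.5828·0.14 − (-0.5244)·0.43)/1.107 = 0.28.
Then σ = (x₂ − x₁)/(z₂ − z₁) = (0.43 − 0.14)/1.107 = 0.26.
Precision τ = 1/σ² = 1/0.2619² = 14.6.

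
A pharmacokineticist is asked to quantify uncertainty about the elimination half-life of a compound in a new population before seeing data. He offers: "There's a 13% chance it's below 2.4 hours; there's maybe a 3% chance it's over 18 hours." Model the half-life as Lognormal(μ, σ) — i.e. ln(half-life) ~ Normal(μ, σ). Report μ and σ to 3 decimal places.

If T ~ Lognormal(μ,σ) then ln T ~ Normal(μ,σ), so the p-quantile of ln T is μ + z_p·σ.
ln(2.4) = 0.8755 and ln(18) = 2.89; z_{0.13} = -1.126, z_{0.97} = 1.881.
σ = (2.89 − 0.8755)/(1.881 − (-1.126)) = 0.670.
μ = 0.8755 − (-1.126)·0.670 = 1.630.

μ ≈ 1.630, σ ≈ 0.670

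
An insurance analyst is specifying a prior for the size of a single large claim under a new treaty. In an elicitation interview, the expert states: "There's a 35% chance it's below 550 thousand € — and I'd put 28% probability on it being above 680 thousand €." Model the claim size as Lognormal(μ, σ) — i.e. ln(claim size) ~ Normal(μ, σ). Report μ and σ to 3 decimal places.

μ ≈ 6.394, σ ≈ 0.219

If T ~ Lognormal(μ,σ) then ln T ~ Normal(μ,σ), so the p-quantile of ln T is μ + z_p·σ.
ln(550) = 6.31 and ln(680) = 6.522; z_{0.35} = -0.3853, z_{0.72} = 0.5828.
σ = (6.522 − 6.31)/(0.5828 − (-0.3853)) = 0.219.
μ = 6.31 − (-0.3853)·0.219 = 6.394.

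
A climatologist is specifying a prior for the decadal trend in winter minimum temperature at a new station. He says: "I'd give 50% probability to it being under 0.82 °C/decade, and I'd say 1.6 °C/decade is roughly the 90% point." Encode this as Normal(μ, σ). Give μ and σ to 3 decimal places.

For Normal(μ,σ), the p-quantile is μ + z_p·σ. Here z_{0.5} = 0, z_{0.9} = 1.282.
So 0.82 = μ + 0σ and 1.6 = μ + 1.282σ.
Subtracting: σ = (1.6 − 0.82)/(1.282 − (0)) = 0.609.
Then μ = 0.82 − (0)·0.609 = 0.820.

μ = 0.820, σ = 0.609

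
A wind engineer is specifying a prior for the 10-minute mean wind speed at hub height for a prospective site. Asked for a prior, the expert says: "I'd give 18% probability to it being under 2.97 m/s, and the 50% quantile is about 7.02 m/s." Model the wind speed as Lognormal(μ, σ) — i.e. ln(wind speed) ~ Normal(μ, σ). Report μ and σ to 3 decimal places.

μ ≈ 1.949, σ ≈ 0.940

If T ~ Lognormal(μ,σ) then ln T ~ Normal(μ,σ), so the p-quantile of ln T is μ + z_p·σ.
ln(2.97) = 1.089 and ln(7.02) = 1.949; z_{0.18} = -0.9154, z_{0.5} = 0.
σ = (1.949 − 1.089)/(0 − (-0.9154)) = 0.940.
μ = 1.089 − (-0.9154)·0.940 = 1.949.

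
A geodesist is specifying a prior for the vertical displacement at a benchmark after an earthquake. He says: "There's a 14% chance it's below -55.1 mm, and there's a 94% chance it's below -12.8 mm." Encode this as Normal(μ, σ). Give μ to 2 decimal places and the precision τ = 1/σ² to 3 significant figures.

μ = -37.76, τ = 0.00388

The p-quantile of Normal(μ,σ) is μ + z_p·σ, with z_{0.14} = -1.08 and z_{0.94} = 1.555.
Eliminate σ: μ = (z₂·x₁ − z₁·x₂)/(z₂ − z₁) = (1.555·-55.1 − (-1.08)·-12.8)/2.635 = -37.76.
Then σ = (x₂ − x₁)/(z₂ − z₁) = (-12.8 − -55.1)/2.635 = 16.05.
Precision τ = 1/σ² = 1/16.05² = 0.00388.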